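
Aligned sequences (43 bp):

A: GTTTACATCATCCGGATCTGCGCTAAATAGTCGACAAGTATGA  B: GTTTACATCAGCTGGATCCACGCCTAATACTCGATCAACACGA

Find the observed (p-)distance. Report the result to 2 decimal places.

0.28

The sequences differ at 12 of 43 positions.
p = 12/43 = 0.279069… ≈ 0.28 (to 2 d.p.).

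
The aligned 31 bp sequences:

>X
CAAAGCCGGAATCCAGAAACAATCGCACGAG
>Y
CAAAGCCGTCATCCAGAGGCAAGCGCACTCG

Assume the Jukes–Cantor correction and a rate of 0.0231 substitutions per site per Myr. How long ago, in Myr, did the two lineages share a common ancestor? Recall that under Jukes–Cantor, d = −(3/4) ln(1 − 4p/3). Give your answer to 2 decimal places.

5.82

The sequences differ at 7 of 31 sites (9, 10, 18, 19, 23, 29, 30), so p = 7/31 ≈ 0.225806.
d = −(3/4) ln(1 − 4p/3) = −0.75 ln(1 − 0.301075) = −0.75 ln(0.698925)
  = −0.75 × (-0.358212) = 0.268659 substitutions/site.
Under a molecular clock d = 2μt, so t = d/(2μ) = 0.268659 / (2 × 0.0231) = 5.82 Myr.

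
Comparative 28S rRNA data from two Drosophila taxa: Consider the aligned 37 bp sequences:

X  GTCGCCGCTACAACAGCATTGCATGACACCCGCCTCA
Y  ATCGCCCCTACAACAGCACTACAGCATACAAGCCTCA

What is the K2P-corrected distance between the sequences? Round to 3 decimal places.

Of 37 sites, 4 differences are transitions and 5 are transversions, so P = 4/37 ≈ 0.108108 and Q = 5/37 ≈ 0.135135.
Under the Kimura two-parameter model, d = −½ ln(1 − 2P − Q) − ¼ ln(1 − 2Q).
1 − 2P − Q = 0.648649, giving −½ ln(0.648649) = 0.216432.
1 − 2Q = 0.72973, giving −¼ ln(0.72973) = 0.078770.
d = 0.216432 + 0.078770 = 0.295202.

0.295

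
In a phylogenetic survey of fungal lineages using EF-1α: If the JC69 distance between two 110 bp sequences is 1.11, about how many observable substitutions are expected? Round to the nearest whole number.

Invert JC69: p = (3/4)(1 − e^(−4d/3)) = 0.75 × (1 − e^(-1.48)) = 0.75 × (1 − 0.227638) = 0.579272.
Expected differing sites = pL ≈ 0.579272 × 110 = 63.71992 ≈ 64.

64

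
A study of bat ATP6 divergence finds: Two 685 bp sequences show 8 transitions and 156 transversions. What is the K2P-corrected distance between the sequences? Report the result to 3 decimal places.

0.297

P = 8/685 ≈ 0.011679 and Q = 156/685 ≈ 0.227737.
Under the Kimura two-parameter model, d = −½ ln(1 − 2P − Q) − ¼ ln(1 − 2Q).
1 − 2P − Q = 0.748905, giving −½ ln(0.748905) = 0.144572.
1 − 2Q = 0.544526, giving −¼ ln(0.544526) = 0.151960.
d = 0.144572 + 0.151960 = 0.296532.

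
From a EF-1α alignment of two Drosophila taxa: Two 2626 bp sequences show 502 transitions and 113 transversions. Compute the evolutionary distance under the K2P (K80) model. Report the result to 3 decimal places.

P = 502/2626 ≈ 0.191165 and Q = 113/2626 ≈ 0.043031.
Under the Kimura two-parameter model, d = −½ ln(1 − 2P − Q) − ¼ ln(1 − 2Q).
1 − 2P − Q = 0.574639, giving −½ ln(0.574639) = 0.277007.
1 − 2Q = 0.913938, giving −¼ ln(0.913938) = 0.022498.
d = 0.277007 + 0.022498 = 0.299505.

0.300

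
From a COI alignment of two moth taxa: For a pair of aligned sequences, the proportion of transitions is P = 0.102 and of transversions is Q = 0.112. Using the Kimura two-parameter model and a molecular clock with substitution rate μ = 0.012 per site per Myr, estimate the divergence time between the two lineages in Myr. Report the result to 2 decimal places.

Under the Kimura two-parameter model, d = −½ ln(1 − 2P − Q) − ¼ ln(1 − 2Q).
1 − 2P − Q = 0.684, giving −½ ln(0.684) = 0.189899.
1 − 2Q = 0.776, giving −¼ ln(0.776) = 0.063401.
d = 0.189899 + 0.063401 = 0.253300.
Under a molecular clock d = 2μt, so t = d/(2μ) = 0.253300 / (2 × 0.012) = 10.55 Myr.

10.55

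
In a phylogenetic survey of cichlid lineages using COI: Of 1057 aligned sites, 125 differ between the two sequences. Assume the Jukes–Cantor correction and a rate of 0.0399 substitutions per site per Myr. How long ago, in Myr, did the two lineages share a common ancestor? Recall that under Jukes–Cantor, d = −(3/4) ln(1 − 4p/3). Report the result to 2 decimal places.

1.61

p = 125/1057 ≈ 0.118259.
d = −(3/4) ln(1 − 4p/3) = −0.75 ln(1 − 0.157679) = −0.75 ln(0.842321)
  = −0.75 × (-0.171594) = 0.128696 substitutions/site.
Under a molecular clock d = 2μt, so t = d/(2μ) = 0.128696 / (2 × 0.0399) = 1.61 Myr.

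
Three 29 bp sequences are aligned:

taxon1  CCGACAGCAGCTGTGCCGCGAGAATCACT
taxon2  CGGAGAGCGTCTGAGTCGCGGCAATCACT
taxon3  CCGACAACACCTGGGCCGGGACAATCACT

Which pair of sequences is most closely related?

taxon1–taxon2: 8/29 differ, p = 0.276, d = 0.344.
taxon1–taxon3: 5/29 differ, p = 0.172, d = 0.196.
taxon2–taxon3: 9/29 differ, p = 0.310, d = 0.401.
The smallest distance is between taxon1 and taxon3.

taxon1 and taxon3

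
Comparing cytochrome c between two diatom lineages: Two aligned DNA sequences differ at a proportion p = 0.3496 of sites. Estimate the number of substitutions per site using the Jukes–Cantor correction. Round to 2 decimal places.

0.47

d = −(3/4) ln(1 − 4p/3) = −0.75 ln(1 − 0.466133) = −0.75 ln(0.533867)
  = −0.75 × (-0.627609) = 0.470707 substitutions/site.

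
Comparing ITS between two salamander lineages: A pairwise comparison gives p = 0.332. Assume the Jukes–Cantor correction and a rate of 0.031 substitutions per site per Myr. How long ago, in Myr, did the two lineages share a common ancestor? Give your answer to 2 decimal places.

7.07

d = −(3/4) ln(1 − 4p/3) = −0.75 ln(1 − 0.442667) = −0.75 ln(0.557333)
  = −0.75 × (-0.584592) = 0.438444 substitutions/site.
Under a molecular clock d = 2μt, so t = d/(2μ) = 0.438444 / (2 × 0.031) = 7.07 Myr.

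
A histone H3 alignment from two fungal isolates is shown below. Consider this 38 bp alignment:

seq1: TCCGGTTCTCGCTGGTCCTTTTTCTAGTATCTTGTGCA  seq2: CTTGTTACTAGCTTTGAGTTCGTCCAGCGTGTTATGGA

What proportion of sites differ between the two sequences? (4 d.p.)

0.5000

The sequences differ at 19 of 38 positions.
p = 19/38 = 0.5000.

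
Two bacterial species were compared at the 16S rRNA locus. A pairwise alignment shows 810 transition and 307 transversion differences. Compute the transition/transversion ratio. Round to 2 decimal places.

R = 810/307 = 2.638436… ≈ 2.64 (to 2 d.p.).

2.64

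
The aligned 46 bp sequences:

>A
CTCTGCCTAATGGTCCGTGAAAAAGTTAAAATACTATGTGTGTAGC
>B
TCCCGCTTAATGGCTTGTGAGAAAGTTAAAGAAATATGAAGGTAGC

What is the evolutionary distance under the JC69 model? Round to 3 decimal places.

The sequences differ at 14 of 46 sites, so p = 14/46 ≈ 0.304348.
d = −(3/4) ln(1 − 4p/3) = −0.75 ln(1 − 0.405797) = −0.75 ln(0.594203)
  = −0.75 × (-0.520534) = 0.390401 substitutions/site.

0.390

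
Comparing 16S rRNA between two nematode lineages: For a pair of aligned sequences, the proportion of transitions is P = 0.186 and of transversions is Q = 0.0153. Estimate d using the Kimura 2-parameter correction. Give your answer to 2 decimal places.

Under the Kimura two-parameter model, d = −½ ln(1 − 2P − Q) − ¼ ln(1 − 2Q).
1 − 2P − Q = 0.6127, giving −½ ln(0.6127) = 0.244940.
1 − 2Q = 0.9694, giving −¼ ln(0.9694) = 0.007769.
d = 0.244940 + 0.007769 = 0.252709.

0.25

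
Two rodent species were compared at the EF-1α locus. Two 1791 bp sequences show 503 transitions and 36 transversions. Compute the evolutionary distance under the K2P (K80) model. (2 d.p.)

P = 503/1791 ≈ 0.280849 and Q = 36/1791 ≈ 0.020101.
Under the Kimura two-parameter model, d = −½ ln(1 − 2P − Q) − ¼ ln(1 − 2Q).
1 − 2P − Q = 0.418201, giving −½ ln(0.418201) = 0.435897.
1 − 2Q = 0.959798, giving −¼ ln(0.959798) = 0.010258.
d = 0.435897 + 0.010258 = 0.446155.

0.45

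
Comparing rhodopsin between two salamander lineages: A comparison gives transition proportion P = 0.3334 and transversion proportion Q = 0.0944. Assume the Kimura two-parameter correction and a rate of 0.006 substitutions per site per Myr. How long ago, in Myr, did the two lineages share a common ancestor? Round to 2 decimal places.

64.03

Under the Kimura two-parameter model, d = −½ ln(1 − 2P − Q) − ¼ ln(1 − 2Q).
1 − 2P − Q = 0.2388, giving −½ ln(0.2388) = 0.716064.
1 − 2Q = 0.8112, giving −¼ ln(0.8112) = 0.052310.
d = 0.716064 + 0.052310 = 0.768374.
Under a molecular clock d = 2μt, so t = d/(2μ) = 0.768374 / (2 × 0.006) = 64.03 Myr.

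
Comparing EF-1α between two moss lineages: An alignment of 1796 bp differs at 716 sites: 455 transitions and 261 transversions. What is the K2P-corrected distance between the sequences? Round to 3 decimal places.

P = 455/1796 ≈ 0.253341 and Q = 261/1796 ≈ 0.145323.
Under the Kimura two-parameter model, d = −½ ln(1 − 2P − Q) − ¼ ln(1 − 2Q).
1 − 2P − Q = 0.347995, giving −½ ln(0.347995) = 0.527784.
1 − 2Q = 0.709354, giving −¼ ln(0.709354) = 0.085850.
d = 0.527784 + 0.085850 = 0.613634.

0.614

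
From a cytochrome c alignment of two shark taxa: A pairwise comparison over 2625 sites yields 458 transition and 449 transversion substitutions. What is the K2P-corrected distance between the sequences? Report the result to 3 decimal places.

P = 458/2625 ≈ 0.174476 and Q = 449/2625 ≈ 0.171048.
Under the Kimura two-parameter model, d = −½ ln(1 − 2P − Q) − ¼ ln(1 − 2Q).
1 − 2P − Q = 0.48, giving −½ ln(0.48) = 0.366985.
1 − 2Q = 0.657904, giving −¼ ln(0.657904) = 0.104674.
d = 0.366985 + 0.104674 = 0.471659.

0.472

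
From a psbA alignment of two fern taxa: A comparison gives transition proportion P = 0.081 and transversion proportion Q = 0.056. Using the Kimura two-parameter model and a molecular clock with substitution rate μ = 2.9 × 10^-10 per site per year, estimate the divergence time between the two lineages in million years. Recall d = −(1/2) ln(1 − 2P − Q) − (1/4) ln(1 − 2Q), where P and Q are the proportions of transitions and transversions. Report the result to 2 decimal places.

Under the Kimura two-parameter model, d = −½ ln(1 − 2P − Q) − ¼ ln(1 − 2Q).
1 − 2P − Q = 0.782, giving −½ ln(0.782) = 0.122950.
1 − 2Q = 0.888, giving −¼ ln(0.888) = 0.029696.
d = 0.122950 + 0.029696 = 0.152646.
Under a molecular clock d = 2μt, so t = d/(2μ) = 0.152646 / (2 × 2.9 × 10^-10) = 263.18 million years.

263.18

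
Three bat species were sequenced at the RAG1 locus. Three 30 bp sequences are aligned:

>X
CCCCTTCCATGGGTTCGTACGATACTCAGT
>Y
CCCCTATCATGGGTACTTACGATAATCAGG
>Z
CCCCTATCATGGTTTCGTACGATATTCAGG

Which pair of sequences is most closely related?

X–Y: 6/30 differ, p = 0.200, d = 0.233.
X–Z: 5/30 differ, p = 0.167, d = 0.188.
Y–Z: 4/30 differ, p = 0.133, d = 0.147.
The smallest distance is between Y and Z.

Y and Z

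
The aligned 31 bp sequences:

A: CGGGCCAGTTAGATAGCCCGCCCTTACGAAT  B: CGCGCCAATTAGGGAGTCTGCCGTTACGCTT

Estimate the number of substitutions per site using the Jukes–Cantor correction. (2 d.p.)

0.37

The sequences differ at 9 of 31 sites (3, 8, 13, 14, 17, 19, 23, 29, 30), so p = 9/31 ≈ 0.290323.
d = −(3/4) ln(1 − 4p/3) = −0.75 ln(1 − 0.387097) = −0.75 ln(0.612903)
  = −0.75 × (-0.489549) = 0.367162 substitutions/site.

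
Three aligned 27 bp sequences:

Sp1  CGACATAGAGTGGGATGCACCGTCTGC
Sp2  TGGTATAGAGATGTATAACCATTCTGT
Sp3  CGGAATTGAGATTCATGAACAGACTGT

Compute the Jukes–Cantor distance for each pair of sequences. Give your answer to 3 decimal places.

d(Sp1,Sp2) = 0.673, d(Sp1,Sp3) = 0.588, d(Sp2,Sp3) = 0.441

Sp1–Sp2: 12/27 sites differ → p ≈ 0.444444, d = −0.75 ln(1 − 0.592592) = 0.673455 ≈ 0.673.
Sp1–Sp3: 11/27 sites differ → p ≈ 0.407407, d = −0.75 ln(1 − 0.543209) = 0.587647 ≈ 0.588.
Sp2–Sp3: 9/27 sites differ → p ≈ 0.333333, d = −0.75 ln(1 − 0.444444) = 0.440839 ≈ 0.441.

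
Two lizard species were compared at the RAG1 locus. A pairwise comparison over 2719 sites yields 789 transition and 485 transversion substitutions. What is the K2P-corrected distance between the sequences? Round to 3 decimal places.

P = 789/2719 ≈ 0.29018 and Q = 485/2719 ≈ 0.178374.
Under the Kimura two-parameter model, d = −½ ln(1 − 2P − Q) − ¼ ln(1 − 2Q).
1 − 2P − Q = 0.241266, giving −½ ln(0.241266) = 0.710928.
1 − 2Q = 0.643252, giving −¼ ln(0.643252) = 0.110305.
d = 0.710928 + 0.110305 = 0.821233.

0.821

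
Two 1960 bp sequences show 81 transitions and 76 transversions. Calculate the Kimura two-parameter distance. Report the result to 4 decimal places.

0.0849

P = 81/1960 ≈ 0.041327 and Q = 76/1960 ≈ 0.038776.
Under the Kimura two-parameter model, d = −½ ln(1 − 2P − Q) − ¼ ln(1 − 2Q).
1 − 2P − Q = 0.87857, giving −½ ln(0.87857) = 0.064730.
1 − 2Q = 0.922448, giving −¼ ln(0.922448) = 0.020181.
d = 0.064730 + 0.020181 = 0.084911.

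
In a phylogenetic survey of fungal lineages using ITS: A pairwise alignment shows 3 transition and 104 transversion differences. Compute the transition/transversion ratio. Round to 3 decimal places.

R = 3/104 = 0.028846… ≈ 0.029 (to 3 d.p.).

0.029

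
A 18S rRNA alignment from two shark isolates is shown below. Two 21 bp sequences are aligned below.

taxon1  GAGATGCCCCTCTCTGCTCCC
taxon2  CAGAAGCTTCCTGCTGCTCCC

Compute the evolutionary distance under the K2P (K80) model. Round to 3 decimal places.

0.455

Of 21 sites, 4 differences are transitions and 3 are transversions, so P = 4/21 ≈ 0.190476 and Q = 3/21 ≈ 0.142857.
Under the Kimura two-parameter model, d = −½ ln(1 − 2P − Q) − ¼ ln(1 − 2Q).
1 − 2P − Q = 0.476191, giving −½ ln(0.476191) = 0.370968.
1 − 2Q = 0.714286, giving −¼ ln(0.714286) = 0.084118.
d = 0.370968 + 0.084118 = 0.455086.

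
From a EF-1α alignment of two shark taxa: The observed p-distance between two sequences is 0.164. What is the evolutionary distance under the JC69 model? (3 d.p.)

0.185

d = −(3/4) ln(1 − 4p/3) = −0.75 ln(1 − 0.218667) = −0.75 ln(0.781333)
  = −0.75 × (-0.246754) = 0.185066 substitutions/site.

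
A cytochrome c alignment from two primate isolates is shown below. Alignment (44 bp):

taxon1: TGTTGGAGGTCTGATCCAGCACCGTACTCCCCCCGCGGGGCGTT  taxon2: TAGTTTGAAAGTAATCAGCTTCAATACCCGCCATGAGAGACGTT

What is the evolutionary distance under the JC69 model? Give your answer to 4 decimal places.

The sequences differ at 24 of 44 sites, so p = 24/44 ≈ 0.545455.
d = −(3/4) ln(1 − 4p/3) = −0.75 ln(1 − 0.727273) = −0.75 ln(0.272727)
  = −0.75 × (-1.299284) = 0.974463 substitutions/site.

0.9745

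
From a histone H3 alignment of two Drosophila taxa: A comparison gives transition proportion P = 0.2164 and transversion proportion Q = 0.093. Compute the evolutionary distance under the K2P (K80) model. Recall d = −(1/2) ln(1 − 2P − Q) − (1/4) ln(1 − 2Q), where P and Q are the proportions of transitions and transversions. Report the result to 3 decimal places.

0.425

Under the Kimura two-parameter model, d = −½ ln(1 − 2P − Q) − ¼ ln(1 − 2Q).
1 − 2P − Q = 0.4742, giving −½ ln(0.4742) = 0.373063.
1 − 2Q = 0.814, giving −¼ ln(0.814) = 0.051449.
d = 0.373063 + 0.051449 = 0.424512.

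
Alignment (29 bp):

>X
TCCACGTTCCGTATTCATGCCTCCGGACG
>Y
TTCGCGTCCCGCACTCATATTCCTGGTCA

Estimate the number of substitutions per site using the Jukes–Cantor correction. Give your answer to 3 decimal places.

The sequences differ at 12 of 29 sites, so p = 12/29 ≈ 0.413793.
d = −(3/4) ln(1 − 4p/3) = −0.75 ln(1 − 0.551724) = −0.75 ln(0.448276)
  = −0.75 × (-0.802346) = 0.601760 substitutions/site.

0.602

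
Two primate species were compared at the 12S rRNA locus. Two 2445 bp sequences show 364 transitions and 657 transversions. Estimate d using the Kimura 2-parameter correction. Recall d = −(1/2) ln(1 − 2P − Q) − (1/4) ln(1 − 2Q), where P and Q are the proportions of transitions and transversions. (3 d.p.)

0.611

P = 364/2445 ≈ 0.148875 and Q = 657/2445 ≈ 0.268712.
Under the Kimura two-parameter model, d = −½ ln(1 − 2P − Q) − ¼ ln(1 − 2Q).
1 − 2P − Q = 0.433538, giving −½ ln(0.433538) = 0.417888.
1 − 2Q = 0.462576, giving −¼ ln(0.462576) = 0.192736.
d = 0.417888 + 0.192736 = 0.610624.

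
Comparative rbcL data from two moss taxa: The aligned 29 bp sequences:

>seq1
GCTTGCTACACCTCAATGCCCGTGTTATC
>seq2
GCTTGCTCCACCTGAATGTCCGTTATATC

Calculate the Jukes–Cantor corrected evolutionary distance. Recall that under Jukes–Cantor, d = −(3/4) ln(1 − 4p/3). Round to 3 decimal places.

0.196

The sequences differ at 5 of 29 sites (8, 14, 19, 24, 25), so p = 5/29 ≈ 0.172414.
d = −(3/4) ln(1 − 4p/3) = −0.75 ln(1 − 0.229885) = −0.75 ln(0.770115)
  = −0.75 × (-0.261215) = 0.195911 substitutions/site.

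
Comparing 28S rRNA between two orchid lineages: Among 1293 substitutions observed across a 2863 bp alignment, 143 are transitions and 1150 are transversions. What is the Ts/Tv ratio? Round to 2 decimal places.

R = 143/1150 = 0.124347… ≈ 0.12 (to 2 d.p.).

0.12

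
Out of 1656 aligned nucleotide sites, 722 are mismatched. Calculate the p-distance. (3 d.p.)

0.436

p = 722/1656 = 0.435990… ≈ 0.436 (to 3 d.p.).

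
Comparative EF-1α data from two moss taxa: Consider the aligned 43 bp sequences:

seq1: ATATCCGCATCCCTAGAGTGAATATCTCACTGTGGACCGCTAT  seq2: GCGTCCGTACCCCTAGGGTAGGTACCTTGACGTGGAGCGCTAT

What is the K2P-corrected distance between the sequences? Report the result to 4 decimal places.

Of 43 sites, 13 differences are transitions and 2 are transversions, so P = 13/43 ≈ 0.302326 and Q = 2/43 ≈ 0.046512.
Under the Kimura two-parameter model, d = −½ ln(1 − 2P − Q) − ¼ ln(1 − 2Q).
1 − 2P − Q = 0.348836, giving −½ ln(0.348836) = 0.526577.
1 − 2Q = 0.906976, giving −¼ ln(0.906976) = 0.024410.
d = 0.526577 + 0.024410 = 0.550987.

0.5510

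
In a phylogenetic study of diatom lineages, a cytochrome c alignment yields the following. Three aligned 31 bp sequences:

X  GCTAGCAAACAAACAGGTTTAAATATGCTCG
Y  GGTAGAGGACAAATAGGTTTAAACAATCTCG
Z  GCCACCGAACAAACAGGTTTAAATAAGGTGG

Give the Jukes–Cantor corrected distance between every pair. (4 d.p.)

X–Y: 8/31 sites differ → p ≈ 0.258065, d = −0.75 ln(1 − 0.344087) = 0.316295 ≈ 0.3163.
X–Z: 6/31 sites differ → p ≈ 0.193548, d = −0.75 ln(1 − 0.258064) = 0.223869 ≈ 0.2239.
Y–Z: 10/31 sites differ → p ≈ 0.322581, d = −0.75 ln(1 − 0.430108) = 0.421731 ≈ 0.4217.

d(X,Y) = 0.3163, d(X,Z) = 0.2239, d(Y,Z) = 0.4217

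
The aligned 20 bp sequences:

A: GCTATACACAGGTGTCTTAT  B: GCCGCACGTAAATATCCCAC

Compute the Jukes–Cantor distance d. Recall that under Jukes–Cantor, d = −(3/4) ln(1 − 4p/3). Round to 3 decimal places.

The sequences differ at 11 of 20 sites, so p = 11/20 = 0.55.
d = −(3/4) ln(1 − 4p/3) = −0.75 ln(1 − 0.733333) = −0.75 ln(0.266667)
  = −0.75 × (-1.321755) = 0.991316 substitutions/site.

0.991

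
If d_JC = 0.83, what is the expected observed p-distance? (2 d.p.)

0.50

p = (3/4)(1 − e^(−4d/3)) = 0.75 × (1 − e^(-1.106667)) = 0.75 × (1 − 0.330659) = 0.502006.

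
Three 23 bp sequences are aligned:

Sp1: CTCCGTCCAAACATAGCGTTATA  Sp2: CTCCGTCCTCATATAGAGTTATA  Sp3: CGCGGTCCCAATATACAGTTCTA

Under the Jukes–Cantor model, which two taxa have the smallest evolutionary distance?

Sp1 and Sp2

Sp1–Sp2: 4/23 differ, p = 0.174, d = 0.198.
Sp1–Sp3: 7/23 differ, p = 0.304, d = 0.390.
Sp2–Sp3: 6/23 differ, p = 0.261, d = 0.321.
The smallest distance is between Sp1 and Sp2.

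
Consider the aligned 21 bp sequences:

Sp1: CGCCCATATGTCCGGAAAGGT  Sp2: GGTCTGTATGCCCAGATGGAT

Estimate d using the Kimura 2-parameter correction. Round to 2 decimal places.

0.77

Of 21 sites, 7 differences are transitions and 2 are transversions, so P = 7/21 ≈ 0.333333 and Q = 2/21 ≈ 0.095238.
Under the Kimura two-parameter model, d = −½ ln(1 − 2P − Q) − ¼ ln(1 − 2Q).
1 − 2P − Q = 0.238096, giving −½ ln(0.238096) = 0.717541.
1 − 2Q = 0.809524, giving −¼ ln(0.809524) = 0.052827.
d = 0.717541 + 0.052827 = 0.770368.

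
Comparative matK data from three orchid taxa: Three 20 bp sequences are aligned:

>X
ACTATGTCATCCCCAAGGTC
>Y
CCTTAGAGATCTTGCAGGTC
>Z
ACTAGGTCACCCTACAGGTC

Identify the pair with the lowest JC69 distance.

X–Y: 9/20 differ, p = 0.450, d = 0.687.
X–Z: 5/20 differ, p = 0.250, d = 0.304.
Y–Z: 8/20 differ, p = 0.400, d = 0.572.
The smallest distance is between X and Z.

X and Z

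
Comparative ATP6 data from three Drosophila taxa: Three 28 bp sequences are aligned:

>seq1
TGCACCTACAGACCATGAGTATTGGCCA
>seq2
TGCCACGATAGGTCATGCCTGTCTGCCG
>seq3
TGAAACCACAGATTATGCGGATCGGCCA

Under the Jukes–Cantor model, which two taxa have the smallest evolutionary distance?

seq1 and seq3

seq1–seq2: 12/28 differ, p = 0.429, d = 0.635.
seq1–seq3: 8/28 differ, p = 0.286, d = 0.360.
seq2–seq3: 11/28 differ, p = 0.393, d = 0.556.
The smallest distance is between seq1 and seq3.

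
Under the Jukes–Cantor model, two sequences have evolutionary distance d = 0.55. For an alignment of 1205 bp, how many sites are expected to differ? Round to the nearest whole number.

470

Invert JC69: p = (3/4)(1 − e^(−4d/3)) = 0.75 × (1 − e^(-0.733333)) = 0.75 × (1 − 0.480305) = 0.389771.
Expected differing sites = pL ≈ 0.389771 × 1205 = 469.674055 ≈ 470.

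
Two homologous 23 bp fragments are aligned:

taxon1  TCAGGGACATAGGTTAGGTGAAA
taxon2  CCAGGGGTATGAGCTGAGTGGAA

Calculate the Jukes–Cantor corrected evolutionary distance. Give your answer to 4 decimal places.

The sequences differ at 9 of 23 sites (1, 7, 8, 11, 12, 14, 16, 17, 21), so p = 9/23 ≈ 0.391304.
d = −(3/4) ln(1 − 4p/3) = −0.75 ln(1 − 0.521739) = −0.75 ln(0.478261)
  = −0.75 × (-0.737599) = 0.553199 substitutions/site.

0.5532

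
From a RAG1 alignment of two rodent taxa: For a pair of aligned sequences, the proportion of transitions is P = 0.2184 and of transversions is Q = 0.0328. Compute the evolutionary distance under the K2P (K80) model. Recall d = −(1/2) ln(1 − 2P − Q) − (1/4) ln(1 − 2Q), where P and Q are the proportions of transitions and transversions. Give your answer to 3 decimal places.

0.334

Under the Kimura two-parameter model, d = −½ ln(1 − 2P − Q) − ¼ ln(1 − 2Q).
1 − 2P − Q = 0.5304, giving −½ ln(0.5304) = 0.317062.
1 − 2Q = 0.9344, giving −¼ ln(0.9344) = 0.016963.
d = 0.317062 + 0.016963 = 0.334025.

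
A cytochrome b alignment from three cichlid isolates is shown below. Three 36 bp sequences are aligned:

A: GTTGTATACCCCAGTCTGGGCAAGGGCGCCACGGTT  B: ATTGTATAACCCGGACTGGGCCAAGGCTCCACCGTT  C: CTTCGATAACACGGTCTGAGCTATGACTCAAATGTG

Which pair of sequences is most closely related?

A–B: 8/36 differ, p = 0.222, d = 0.264.
A–C: 15/36 differ, p = 0.417, d = 0.608.
B–C: 13/36 differ, p = 0.361, d = 0.493.
The smallest distance is between A and B.

A and B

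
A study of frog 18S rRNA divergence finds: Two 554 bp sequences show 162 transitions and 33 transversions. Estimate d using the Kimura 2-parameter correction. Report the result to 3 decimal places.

P = 162/554 ≈ 0.292419 and Q = 33/554 ≈ 0.059567.
Under the Kimura two-parameter model, d = −½ ln(1 − 2P − Q) − ¼ ln(1 − 2Q).
1 − 2P − Q = 0.355595, giving −½ ln(0.355595) = 0.516981.
1 − 2Q = 0.880866, giving −¼ ln(0.880866) = 0.031712.
d = 0.516981 + 0.031712 = 0.548693.

0.549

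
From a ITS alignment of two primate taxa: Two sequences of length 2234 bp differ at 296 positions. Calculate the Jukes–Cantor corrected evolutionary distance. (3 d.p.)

0.146

p = 296/2234 ≈ 0.132498.
d = −(3/4) ln(1 − 4p/3) = −0.75 ln(1 − 0.176664) = −0.75 ln(0.823336)
  = −0.75 × (-0.194391) = 0.145793 substitutions/site.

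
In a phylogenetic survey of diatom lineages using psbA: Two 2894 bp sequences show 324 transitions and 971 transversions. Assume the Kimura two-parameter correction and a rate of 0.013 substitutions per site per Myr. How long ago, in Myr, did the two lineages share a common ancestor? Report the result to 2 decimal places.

P = 324/2894 ≈ 0.111956 and Q = 971/2894 ≈ 0.335522.
Under the Kimura two-parameter model, d = −½ ln(1 − 2P − Q) − ¼ ln(1 − 2Q).
1 − 2P − Q = 0.440566, giving −½ ln(0.440566) = 0.409848.
1 − 2Q = 0.328956, giving −¼ ln(0.328956) = 0.277958.
d = 0.409848 + 0.277958 = 0.687806.
Under a molecular clock d = 2μt, so t = d/(2μ) = 0.687806 / (2 × 0.013) = 26.45 Myr.

26.45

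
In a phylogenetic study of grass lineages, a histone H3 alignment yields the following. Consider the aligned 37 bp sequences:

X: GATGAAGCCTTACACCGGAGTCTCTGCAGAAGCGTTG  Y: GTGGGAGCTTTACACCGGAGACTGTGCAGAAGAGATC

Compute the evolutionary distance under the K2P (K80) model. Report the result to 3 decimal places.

0.295

Of 37 sites, 2 differences are transitions and 7 are transversions, so P = 2/37 ≈ 0.054054 and Q = 7/37 ≈ 0.189189.
Under the Kimura two-parameter model, d = −½ ln(1 − 2P − Q) − ¼ ln(1 − 2Q).
1 − 2P − Q = 0.702703, giving −½ ln(0.702703) = 0.176410.
1 − 2Q = 0.621622, giving −¼ ln(0.621622) = 0.118856.
d = 0.176410 + 0.118856 = 0.295266.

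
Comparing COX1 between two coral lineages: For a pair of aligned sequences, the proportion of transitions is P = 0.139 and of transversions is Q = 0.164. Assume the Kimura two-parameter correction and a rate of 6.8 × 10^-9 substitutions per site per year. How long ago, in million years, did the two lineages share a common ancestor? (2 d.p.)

28.76

Under the Kimura two-parameter model, d = −½ ln(1 − 2P − Q) − ¼ ln(1 − 2Q).
1 − 2P − Q = 0.558, giving −½ ln(0.558) = 0.291698.
1 − 2Q = 0.672, giving −¼ ln(0.672) = 0.099374.
d = 0.291698 + 0.099374 = 0.391072.
Under a molecular clock d = 2μt, so t = d/(2μ) = 0.391072 / (2 × 6.8 × 10^-9) = 28.76 million years.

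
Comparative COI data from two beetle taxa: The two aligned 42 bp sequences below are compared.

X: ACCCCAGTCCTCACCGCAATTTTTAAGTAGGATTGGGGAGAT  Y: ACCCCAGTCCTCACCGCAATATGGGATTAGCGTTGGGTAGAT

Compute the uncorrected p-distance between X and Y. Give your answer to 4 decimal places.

The sequences differ at 8 of 42 positions (sites 21, 23, 24, 25, 27, 31, 32, 38).
p = 8/42 = 0.190476… ≈ 0.1905 (to 4 d.p.).

0.1905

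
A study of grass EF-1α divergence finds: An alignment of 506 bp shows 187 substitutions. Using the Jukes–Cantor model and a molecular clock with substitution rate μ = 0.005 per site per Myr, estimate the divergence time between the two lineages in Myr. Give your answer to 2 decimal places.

50.91

p = 187/506 ≈ 0.369565.
d = −(3/4) ln(1 − 4p/3) = −0.75 ln(1 − 0.492753) = −0.75 ln(0.507247)
  = −0.75 × (-0.678757) = 0.509068 substitutions/site.
Under a molecular clock d = 2μt, so t = d/(2μ) = 0.509068 / (2 × 0.005) = 50.91 Myr.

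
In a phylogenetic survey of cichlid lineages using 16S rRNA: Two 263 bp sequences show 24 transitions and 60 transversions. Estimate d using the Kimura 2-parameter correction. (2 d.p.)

P = 24/263 ≈ 0.091255 and Q = 60/263 ≈ 0.228137.
Under the Kimura two-parameter model, d = −½ ln(1 − 2P − Q) − ¼ ln(1 − 2Q).
1 − 2P − Q = 0.589353, giving −½ ln(0.589353) = 0.264365.
1 − 2Q = 0.543726, giving −¼ ln(0.543726) = 0.152327.
d = 0.264365 + 0.152327 = 0.416692.

0.42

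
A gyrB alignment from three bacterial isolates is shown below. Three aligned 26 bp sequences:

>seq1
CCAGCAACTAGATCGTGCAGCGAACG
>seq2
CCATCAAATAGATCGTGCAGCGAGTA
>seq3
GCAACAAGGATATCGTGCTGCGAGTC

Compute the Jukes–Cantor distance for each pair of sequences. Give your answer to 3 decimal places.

d(seq1,seq2) = 0.222, d(seq1,seq3) = 0.464, d(seq2,seq3) = 0.334

seq1–seq2: 5/26 sites differ → p ≈ 0.192308, d = −0.75 ln(1 − 0.256411) = 0.222200 ≈ 0.222.
seq1–seq3: 9/26 sites differ → p ≈ 0.346154, d = −0.75 ln(1 − 0.461539) = 0.464280 ≈ 0.464.
seq2–seq3: 7/26 sites differ → p ≈ 0.269231, d = −0.75 ln(1 − 0.358975) = 0.333515 ≈ 0.334.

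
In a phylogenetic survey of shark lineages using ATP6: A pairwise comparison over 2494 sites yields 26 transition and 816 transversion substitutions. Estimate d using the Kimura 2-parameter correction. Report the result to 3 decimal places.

0.479

P = 26/2494 ≈ 0.010425 and Q = 816/2494 ≈ 0.327185.
Under the Kimura two-parameter model, d = −½ ln(1 − 2P − Q) − ¼ ln(1 − 2Q).
1 − 2P − Q = 0.651965, giving −½ ln(0.651965) = 0.213882.
1 − 2Q = 0.34563, giving −¼ ln(0.34563) = 0.265597.
d = 0.213882 + 0.265597 = 0.479479.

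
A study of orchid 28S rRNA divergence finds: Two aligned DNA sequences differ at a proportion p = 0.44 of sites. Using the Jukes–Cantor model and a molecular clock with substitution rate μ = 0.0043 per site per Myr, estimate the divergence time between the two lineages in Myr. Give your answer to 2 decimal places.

d = −(3/4) ln(1 − 4p/3) = −0.75 ln(1 − 0.586667) = −0.75 ln(0.413333)
  = −0.75 × (-0.883502) = 0.662627 substitutions/site.
Under a molecular clock d = 2μt, so t = d/(2μ) = 0.662627 / (2 × 0.0043) = 77.05 Myr.

77.05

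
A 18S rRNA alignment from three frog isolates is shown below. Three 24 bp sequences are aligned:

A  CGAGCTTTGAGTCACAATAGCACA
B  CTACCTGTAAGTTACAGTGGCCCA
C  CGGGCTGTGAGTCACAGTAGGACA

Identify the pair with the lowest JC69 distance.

A and C

A–B: 8/24 differ, p = 0.333, d = 0.441.
A–C: 4/24 differ, p = 0.167, d = 0.188.
B–C: 8/24 differ, p = 0.333, d = 0.441.
The smallest distance is between A and C.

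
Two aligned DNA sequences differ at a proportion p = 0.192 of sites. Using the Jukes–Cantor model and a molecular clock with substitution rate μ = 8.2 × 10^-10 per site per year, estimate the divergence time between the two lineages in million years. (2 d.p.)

d = −(3/4) ln(1 − 4p/3) = −0.75 ln(1 − 0.256) = −0.75 ln(0.744)
  = −0.75 × (-0.295714) = 0.221786 substitutions/site.
Under a molecular clock d = 2μt, so t = d/(2μ) = 0.221786 / (2 × 8.2 × 10^-10) = 135.24 million years.

135.24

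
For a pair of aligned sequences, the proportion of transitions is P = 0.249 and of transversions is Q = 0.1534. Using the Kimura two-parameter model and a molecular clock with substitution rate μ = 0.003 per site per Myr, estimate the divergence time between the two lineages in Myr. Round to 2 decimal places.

103.09

Under the Kimura two-parameter model, d = −½ ln(1 − 2P − Q) − ¼ ln(1 − 2Q).
1 − 2P − Q = 0.3486, giving −½ ln(0.3486) = 0.526915.
1 − 2Q = 0.6932, giving −¼ ln(0.6932) = 0.091609.
d = 0.526915 + 0.091609 = 0.618524.
Under a molecular clock d = 2μt, so t = d/(2μ) = 0.618524 / (2 × 0.003) = 103.09 Myr.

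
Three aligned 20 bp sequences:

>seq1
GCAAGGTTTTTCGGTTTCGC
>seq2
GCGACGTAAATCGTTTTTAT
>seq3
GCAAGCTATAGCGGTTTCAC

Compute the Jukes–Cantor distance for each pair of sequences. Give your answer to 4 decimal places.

seq1–seq2: 9/20 sites differ → p = 0.45, d = −0.75 ln(1 − 0.6) = 0.687218 ≈ 0.6872.
seq1–seq3: 5/20 sites differ → p = 0.25, d = −0.75 ln(1 − 0.333333) = 0.304098 ≈ 0.3041.
seq2–seq3: 8/20 sites differ → p = 0.4, d = −0.75 ln(1 − 0.533333) = 0.571605 ≈ 0.5716.

d(seq1,seq2) = 0.6872, d(seq1,seq3) = 0.3041, d(seq2,seq3) = 0.5716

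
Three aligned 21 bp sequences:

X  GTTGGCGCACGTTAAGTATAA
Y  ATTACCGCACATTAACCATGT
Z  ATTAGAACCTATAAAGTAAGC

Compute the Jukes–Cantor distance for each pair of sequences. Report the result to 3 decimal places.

d(X,Y) = 0.532, d(X,Z) = 0.899, d(Y,Z) = 0.756

X–Y: 8/21 sites differ → p ≈ 0.380952, d = −0.75 ln(1 − 0.507936) = 0.531860 ≈ 0.532.
X–Z: 11/21 sites differ → p ≈ 0.52381, d = −0.75 ln(1 − 0.698413) = 0.899023 ≈ 0.899.
Y–Z: 10/21 sites differ → p ≈ 0.47619, d = −0.75 ln(1 − 0.63492) = 0.755729 ≈ 0.756.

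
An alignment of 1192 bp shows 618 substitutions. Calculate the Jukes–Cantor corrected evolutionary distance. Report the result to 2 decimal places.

p = 618/1192 ≈ 0.518456.
d = −(3/4) ln(1 − 4p/3) = −0.75 ln(1 − 0.691275) = −0.75 ln(0.308725)
  = −0.75 × (-1.175304) = 0.881478 substitutions/site.

0.88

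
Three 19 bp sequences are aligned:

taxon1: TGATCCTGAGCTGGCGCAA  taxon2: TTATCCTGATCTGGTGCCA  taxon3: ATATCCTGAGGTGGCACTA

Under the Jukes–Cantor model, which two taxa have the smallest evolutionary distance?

taxon1 and taxon2

taxon1–taxon2: 4/19 differ, p = 0.211, d = 0.247.
taxon1–taxon3: 5/19 differ, p = 0.263, d = 0.324.
taxon2–taxon3: 6/19 differ, p = 0.316, d = 0.410.
The smallest distance is between taxon1 and taxon2.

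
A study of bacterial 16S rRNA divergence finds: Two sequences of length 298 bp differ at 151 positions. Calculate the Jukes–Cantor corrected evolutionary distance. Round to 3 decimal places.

p = 151/298 ≈ 0.506711.
d = −(3/4) ln(1 − 4p/3) = −0.75 ln(1 − 0.675615) = −0.75 ln(0.324385)
  = −0.75 × (-1.125824) = 0.844368 substitutions/site.

0.844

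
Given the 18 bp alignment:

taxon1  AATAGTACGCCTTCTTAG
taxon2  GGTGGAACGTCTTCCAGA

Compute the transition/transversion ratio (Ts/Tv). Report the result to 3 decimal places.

Transitions are A↔G and C↔T; transversions are all other mismatches.
Transitions: 7. Transversions: 2.
R = 7/2 = 3.500.

3.500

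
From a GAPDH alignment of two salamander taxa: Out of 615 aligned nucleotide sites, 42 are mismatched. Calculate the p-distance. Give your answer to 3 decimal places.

p = 42/615 = 0.068292… ≈ 0.068 (to 3 d.p.).

0.068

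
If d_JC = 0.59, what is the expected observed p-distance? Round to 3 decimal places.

p = (3/4)(1 − e^(−4d/3)) = 0.75 × (1 − e^(-0.786667)) = 0.75 × (1 − 0.455360) = 0.408480.

0.408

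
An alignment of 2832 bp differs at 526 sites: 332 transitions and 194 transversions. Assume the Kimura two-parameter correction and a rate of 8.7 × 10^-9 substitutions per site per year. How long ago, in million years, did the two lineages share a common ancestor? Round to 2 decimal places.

P = 332/2832 ≈ 0.117232 and Q = 194/2832 ≈ 0.068503.
Under the Kimura two-parameter model, d = −½ ln(1 − 2P − Q) − ¼ ln(1 − 2Q).
1 − 2P − Q = 0.697033, giving −½ ln(0.697033) = 0.180461.
1 − 2Q = 0.862994, giving −¼ ln(0.862994) = 0.036837.
d = 0.180461 + 0.036837 = 0.217298.
Under a molecular clock d = 2μt, so t = d/(2μ) = 0.217298 / (2 × 8.7 × 10^-9) = 12.49 million years.

12.49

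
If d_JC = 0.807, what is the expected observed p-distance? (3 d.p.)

p = (3/4)(1 − e^(−4d/3)) = 0.75 × (1 − e^(-1.076)) = 0.75 × (1 − 0.340957) = 0.494282.

0.494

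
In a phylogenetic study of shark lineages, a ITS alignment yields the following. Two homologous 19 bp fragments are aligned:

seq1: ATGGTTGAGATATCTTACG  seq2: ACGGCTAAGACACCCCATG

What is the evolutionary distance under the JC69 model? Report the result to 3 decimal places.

0.618

The sequences differ at 8 of 19 sites (2, 5, 7, 11, 13, 15, 16, 18), so p = 8/19 ≈ 0.421053.
d = −(3/4) ln(1 − 4p/3) = −0.75 ln(1 − 0.561404) = −0.75 ln(0.438596)
  = −0.75 × (-0.824177) = 0.618133 substitutions/site.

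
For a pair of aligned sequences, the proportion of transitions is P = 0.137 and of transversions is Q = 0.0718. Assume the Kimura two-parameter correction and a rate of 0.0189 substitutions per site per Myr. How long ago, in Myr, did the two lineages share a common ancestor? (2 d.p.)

6.64

Under the Kimura two-parameter model, d = −½ ln(1 − 2P − Q) − ¼ ln(1 − 2Q).
1 − 2P − Q = 0.6542, giving −½ ln(0.6542) = 0.212171.
1 − 2Q = 0.8564, giving −¼ ln(0.8564) = 0.038754.
d = 0.212171 + 0.038754 = 0.250925.
Under a molecular clock d = 2μt, so t = d/(2μ) = 0.250925 / (2 × 0.0189) = 6.64 Myr.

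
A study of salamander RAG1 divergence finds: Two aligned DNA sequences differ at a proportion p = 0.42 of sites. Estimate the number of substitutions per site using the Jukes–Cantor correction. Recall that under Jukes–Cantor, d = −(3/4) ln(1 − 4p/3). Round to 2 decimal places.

0.62

d = −(3/4) ln(1 − 4p/3) = −0.75 ln(1 − 0.56) = −0.75 ln(0.44)
  = −0.75 × (-0.820981) = 0.615736 substitutions/site.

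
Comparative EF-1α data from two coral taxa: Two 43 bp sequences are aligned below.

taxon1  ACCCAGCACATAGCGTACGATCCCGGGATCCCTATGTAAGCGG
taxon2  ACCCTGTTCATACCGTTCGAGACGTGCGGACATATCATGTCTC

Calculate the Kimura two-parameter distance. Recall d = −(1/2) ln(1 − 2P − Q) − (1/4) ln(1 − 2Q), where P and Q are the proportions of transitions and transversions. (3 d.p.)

Of 43 sites, 3 differences are transitions and 18 are transversions, so P = 3/43 ≈ 0.069767 and Q = 18/43 ≈ 0.418605.
Under the Kimura two-parameter model, d = −½ ln(1 − 2P − Q) − ¼ ln(1 − 2Q).
1 − 2P − Q = 0.441861, giving −½ ln(0.441861) = 0.408380.
1 − 2Q = 0.16279, giving −¼ ln(0.16279) = 0.453824.
d = 0.408380 + 0.453824 = 0.862204.

0.862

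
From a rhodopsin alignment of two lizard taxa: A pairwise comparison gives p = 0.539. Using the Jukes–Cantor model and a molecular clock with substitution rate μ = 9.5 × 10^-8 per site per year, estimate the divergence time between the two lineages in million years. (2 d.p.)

d = −(3/4) ln(1 − 4p/3) = −0.75 ln(1 − 0.718667) = −0.75 ln(0.281333)
  = −0.75 × (-1.268216) = 0.951162 substitutions/site.
Under a molecular clock d = 2μt, so t = d/(2μ) = 0.951162 / (2 × 9.5 × 10^-8) = 5.01 million years.

5.01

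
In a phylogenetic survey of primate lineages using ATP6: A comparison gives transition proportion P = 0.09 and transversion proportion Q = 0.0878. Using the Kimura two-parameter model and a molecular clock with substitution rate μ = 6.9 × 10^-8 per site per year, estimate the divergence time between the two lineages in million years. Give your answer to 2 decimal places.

1.48

Under the Kimura two-parameter model, d = −½ ln(1 − 2P − Q) − ¼ ln(1 − 2Q).
1 − 2P − Q = 0.7322, giving −½ ln(0.7322) = 0.155851.
1 − 2Q = 0.8244, giving −¼ ln(0.8244) = 0.048275.
d = 0.155851 + 0.048275 = 0.204126.
Under a molecular clock d = 2μt, so t = d/(2μ) = 0.204126 / (2 × 6.9 × 10^-8) = 1.48 million years.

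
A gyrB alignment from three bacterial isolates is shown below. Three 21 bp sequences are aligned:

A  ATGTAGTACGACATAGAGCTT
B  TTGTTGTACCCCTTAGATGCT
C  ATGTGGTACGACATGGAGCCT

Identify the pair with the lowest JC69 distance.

A–B: 8/21 differ, p = 0.381, d = 0.532.
A–C: 3/21 differ, p = 0.143, d = 0.158.
B–C: 8/21 differ, p = 0.381, d = 0.532.
The smallest distance is between A and C.

A and C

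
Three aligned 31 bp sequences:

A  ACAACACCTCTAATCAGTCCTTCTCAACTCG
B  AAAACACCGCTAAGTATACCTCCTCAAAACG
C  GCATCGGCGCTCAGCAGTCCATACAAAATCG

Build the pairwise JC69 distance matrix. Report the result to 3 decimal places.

A–B: 9/31 sites differ → p ≈ 0.290323, d = −0.75 ln(1 − 0.387097) = 0.367161 ≈ 0.367.
A–C: 12/31 sites differ → p ≈ 0.387097, d = −0.75 ln(1 − 0.516129) = 0.544453 ≈ 0.544.
B–C: 15/31 sites differ → p ≈ 0.483871, d = −0.75 ln(1 − 0.645161) = 0.777068 ≈ 0.777.

d(A,B) = 0.367, d(A,C) = 0.544, d(B,C) = 0.777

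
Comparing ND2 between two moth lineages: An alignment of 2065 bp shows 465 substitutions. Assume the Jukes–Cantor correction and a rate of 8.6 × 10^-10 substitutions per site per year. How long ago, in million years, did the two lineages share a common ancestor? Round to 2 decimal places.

p = 465/2065 ≈ 0.225182.
d = −(3/4) ln(1 − 4p/3) = −0.75 ln(1 − 0.300243) = −0.75 ln(0.699757)
  = −0.75 × (-0.357022) = 0.267767 substitutions/site.
Under a molecular clock d = 2μt, so t = d/(2μ) = 0.267767 / (2 × 8.6 × 10^-10) = 155.68 million years.

155.68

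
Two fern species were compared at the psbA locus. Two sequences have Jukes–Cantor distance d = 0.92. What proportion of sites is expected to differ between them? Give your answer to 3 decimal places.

0.530

p = (3/4)(1 − e^(−4d/3)) = 0.75 × (1 − e^(-1.226667)) = 0.75 × (1 − 0.293268) = 0.530049.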